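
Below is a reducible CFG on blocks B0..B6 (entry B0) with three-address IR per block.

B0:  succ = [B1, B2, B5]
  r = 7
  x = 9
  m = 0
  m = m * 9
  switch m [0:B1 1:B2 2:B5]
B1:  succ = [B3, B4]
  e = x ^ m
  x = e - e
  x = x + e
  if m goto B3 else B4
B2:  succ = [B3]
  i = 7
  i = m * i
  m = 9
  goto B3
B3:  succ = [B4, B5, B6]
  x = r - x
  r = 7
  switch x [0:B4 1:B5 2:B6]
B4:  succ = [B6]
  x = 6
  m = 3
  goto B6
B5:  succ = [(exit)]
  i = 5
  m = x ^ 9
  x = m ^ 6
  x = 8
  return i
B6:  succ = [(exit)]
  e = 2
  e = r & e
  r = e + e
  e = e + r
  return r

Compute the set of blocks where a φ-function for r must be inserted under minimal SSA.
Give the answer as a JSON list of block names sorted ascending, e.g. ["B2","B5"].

Answer: ["B4", "B5", "B6"]

Working:
idom tree: B1←B0 B2←B0 B3←B0 B4←B0 B5←B0 B6←B0
Dom∩ at merges:
  B3: preds {B1,B2}: {B0,B1} ∩ {B0,B2} = {B0}; idom=B0
  B4: preds {B1,B3}: {B0,B1} ∩ {B0,B3} = {B0}; idom=B0
  B5: preds {B0,B3}: {B0} ∩ {B0,B3} = {B0}; idom=B0
  B6: preds {B3,B4}: {B0,B3} ∩ {B0,B4} = {B0}; idom=B0

DF walk-up:
  join B3 pred B1: B1 stop@B0
  join B3 pred B2: B2 stop@B0
  join B4 pred B1: B1 stop@B0
  join B4 pred B3: B3 stop@B0
  join B5 pred B0: · stop@B0
  join B5 pred B3: B3 stop@B0
  join B6 pred B3: B3 stop@B0
  join B6 pred B4: B4 stop@B0
  B0: DF=∅
  B1: DF={B3,B4}
  B2: DF={B3}
  B3: DF={B4,B5,B6}
  B4: DF={B6}
  B5: DF=∅
  B6: DF=∅

φ for r: defs {B0,B3,B6}
  DF⁺ = {B4,B5,B6}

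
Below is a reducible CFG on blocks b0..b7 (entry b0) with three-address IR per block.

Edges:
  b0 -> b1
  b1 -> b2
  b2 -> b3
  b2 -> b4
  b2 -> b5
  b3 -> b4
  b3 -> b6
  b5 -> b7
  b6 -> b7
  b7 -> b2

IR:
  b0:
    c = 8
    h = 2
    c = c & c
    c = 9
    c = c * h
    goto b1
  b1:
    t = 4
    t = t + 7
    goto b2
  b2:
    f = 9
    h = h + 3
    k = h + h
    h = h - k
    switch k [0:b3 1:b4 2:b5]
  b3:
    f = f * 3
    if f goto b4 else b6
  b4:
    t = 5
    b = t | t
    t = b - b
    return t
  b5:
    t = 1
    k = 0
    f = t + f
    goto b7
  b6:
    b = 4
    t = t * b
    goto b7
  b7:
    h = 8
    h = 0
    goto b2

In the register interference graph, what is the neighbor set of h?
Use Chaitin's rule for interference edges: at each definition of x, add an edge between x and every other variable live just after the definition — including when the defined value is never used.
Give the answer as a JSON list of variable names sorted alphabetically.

Per-block:
  b0: def={c,h} ue=∅
  b1: def={t} ue=∅
  b2: def={f,h,k} ue={h}
  b3: def={f} ue={f}
  b4: def={b,t} ue=∅
  b5: def={f,k,t} ue={f}
  b6: def={b,t} ue={t}
  b7: def={h} ue=∅

Liveness:
  b0: in=∅ out={h}
  b1: in={h} out={h,t}
  b2: in={h,t} out={f,t}
  b3: in={f,t} out={t}
  b4: in=∅ out=∅
  b5: in={f} out={t}
  b6: in={t} out={t}
  b7: in={t} out={h,t}

Conflict graph:
  b — {t}
  c — {h}
  f — {h,k,t}
  h — {c,f,k,t}
  k — {f,h,t}
  t — {b,f,h,k}

N(h) = ["c", "f", "k", "t"]

Answer: ["c", "f", "k", "t"]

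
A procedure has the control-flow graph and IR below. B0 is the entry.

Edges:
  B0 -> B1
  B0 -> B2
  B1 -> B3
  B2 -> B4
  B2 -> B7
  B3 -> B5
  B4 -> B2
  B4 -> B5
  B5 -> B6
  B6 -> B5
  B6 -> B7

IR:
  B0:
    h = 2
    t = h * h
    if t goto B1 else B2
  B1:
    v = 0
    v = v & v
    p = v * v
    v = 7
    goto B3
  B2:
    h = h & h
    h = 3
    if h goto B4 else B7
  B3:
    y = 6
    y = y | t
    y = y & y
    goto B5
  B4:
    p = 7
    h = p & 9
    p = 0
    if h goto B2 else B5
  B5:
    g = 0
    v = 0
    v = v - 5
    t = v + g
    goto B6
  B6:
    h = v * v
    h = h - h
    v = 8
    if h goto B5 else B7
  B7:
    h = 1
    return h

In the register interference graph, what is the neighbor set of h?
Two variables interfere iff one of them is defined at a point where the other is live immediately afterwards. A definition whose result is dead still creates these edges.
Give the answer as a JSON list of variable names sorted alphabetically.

def/use:
  B0: {h,t} / ∅
  B1: {p,v} / ∅
  B2: {h} / {h}
  B3: {y} / {t}
  B4: {h,p} / ∅
  B5: {g,t,v} / ∅
  B6: {h,v} / {v}
  B7: {h} / ∅

Liveness:
  B0: in=∅ out={h,t}
  B1: in={t} out={t}
  B2: in={h} out=∅
  B3: in={t} out=∅
  B4: in=∅ out={h}
  B5: in=∅ out={v}
  B6: in={v} out=∅
  B7: in=∅ out=∅

Interfere edges:
  g: {v}
  h: {p,t,v}
  p: {h,t}
  t: {h,p,v,y}
  v: {g,h,t}
  y: {t}

N(h) = ["p", "t", "v"]

Answer: ["p", "t", "v"]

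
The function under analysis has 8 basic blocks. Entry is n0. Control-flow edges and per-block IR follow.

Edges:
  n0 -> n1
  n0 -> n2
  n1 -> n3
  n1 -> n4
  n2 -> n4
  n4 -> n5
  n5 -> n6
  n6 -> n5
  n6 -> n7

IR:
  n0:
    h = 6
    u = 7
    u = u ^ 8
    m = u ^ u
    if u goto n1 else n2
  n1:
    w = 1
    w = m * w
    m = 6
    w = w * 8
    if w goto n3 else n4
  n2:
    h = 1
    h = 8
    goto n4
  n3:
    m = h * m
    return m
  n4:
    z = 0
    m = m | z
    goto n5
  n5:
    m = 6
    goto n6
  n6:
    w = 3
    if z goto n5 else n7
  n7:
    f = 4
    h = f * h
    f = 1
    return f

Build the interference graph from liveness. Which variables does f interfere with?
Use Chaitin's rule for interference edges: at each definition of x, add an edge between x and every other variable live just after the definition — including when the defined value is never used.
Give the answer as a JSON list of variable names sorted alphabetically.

Answer: ["h"]

Derivation:
Per-block:
  n0: {h,m,u} / ∅
  n1: {m,w} / {m}
  n2: {h} / ∅
  n3: {m} / {h,m}
  n4: {m,z} / {m}
  n5: {m} / ∅
  n6: {w} / {z}
  n7: {f,h} / {h}

Live sets:
  n0: in=∅ out={h,m}
  n1: in={h,m} out={h,m}
  n2: in={m} out={h,m}
  n3: in={h,m} out=∅
  n4: in={h,m} out={h,z}
  n5: in={h,z} out={h,z}
  n6: in={h,z} out={h,z}
  n7: in={h} out=∅

Interference:
  f: {h}
  h: {f,m,u,w,z}
  m: {h,u,w,z}
  u: {h,m}
  w: {h,m,z}
  z: {h,m,w}

N(f) = ["h"]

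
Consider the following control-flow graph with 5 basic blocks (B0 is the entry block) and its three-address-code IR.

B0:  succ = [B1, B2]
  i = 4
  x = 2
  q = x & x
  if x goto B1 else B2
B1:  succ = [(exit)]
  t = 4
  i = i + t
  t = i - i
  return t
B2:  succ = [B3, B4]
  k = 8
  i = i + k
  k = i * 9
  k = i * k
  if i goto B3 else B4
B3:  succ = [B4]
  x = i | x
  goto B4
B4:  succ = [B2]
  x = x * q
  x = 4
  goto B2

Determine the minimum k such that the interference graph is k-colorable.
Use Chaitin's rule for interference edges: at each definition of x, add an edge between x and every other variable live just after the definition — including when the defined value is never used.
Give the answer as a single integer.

Per-block:
  B0: {i,q,x} / ∅
  B1: {i,t} / {i}
  B2: {i,k} / {i}
  B3: {x} / {i,x}
  B4: {x} / {q,x}

Live sets:
  B0 li=∅ lo={i,q,x}
  B1 li={i} lo=∅
  B2 li={i,q,x} lo={i,q,x}
  B3 li={i,q,x} lo={i,q,x}
  B4 li={i,q,x} lo={i,q,x}

Interference:
  i: {k,q,t,x}
  k: {i,q,x}
  q: {i,k,x}
  t: {i}
  x: {i,k,q}

Chromatic number:
  {i,k,q,x} pairwise interfere (4-clique) ⇒ χ ≥ 4
  4-colouring: R0={i}  R1={k,t}  R2={q}  R3={x}
  χ = 4

Answer: 4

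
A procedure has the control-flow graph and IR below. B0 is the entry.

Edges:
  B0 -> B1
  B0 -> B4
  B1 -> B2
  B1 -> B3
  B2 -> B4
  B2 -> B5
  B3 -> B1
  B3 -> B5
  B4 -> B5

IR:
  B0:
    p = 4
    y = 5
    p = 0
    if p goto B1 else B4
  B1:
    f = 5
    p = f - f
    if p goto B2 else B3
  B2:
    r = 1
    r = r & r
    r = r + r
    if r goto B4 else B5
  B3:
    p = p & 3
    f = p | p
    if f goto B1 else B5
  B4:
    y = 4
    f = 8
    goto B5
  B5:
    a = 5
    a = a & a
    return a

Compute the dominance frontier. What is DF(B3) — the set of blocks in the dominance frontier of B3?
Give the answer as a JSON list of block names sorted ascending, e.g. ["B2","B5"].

idom tree: B1←B0 B2←B1 B3←B1 B4←B0 B5←B0
Join-block Dom:
  B1: preds {B0,B3}: {B0} ∩ {B0,B1,B3} = {B0}; idom=B0
  B4: preds {B0,B2}: {B0} ∩ {B0,B1,B2} = {B0}; idom=B0
  B5: preds {B2,B3,B4}: {B0,B1,B2} ∩ {B0,B1,B3} ∩ {B0,B4} = {B0}; idom=B0

DF walk-up:
  join B1 pred B0: · stop@B0
  join B1 pred B3: B3→B1 stop@B0
  join B4 pred B0: · stop@B0
  join B4 pred B2: B2→B1 stop@B0
  join B5 pred B2: B2→B1 stop@B0
  join B5 pred B3: B3→B1 stop@B0
  join B5 pred B4: B4 stop@B0
  DF(B0)=∅
  DF(B1)={B1,B4,B5}
  DF(B2)={B4,B5}
  DF(B3)={B1,B5}
  DF(B4)={B5}
  DF(B5)=∅

DF(B3) = ["B1", "B5"]

Answer: ["B1", "B5"]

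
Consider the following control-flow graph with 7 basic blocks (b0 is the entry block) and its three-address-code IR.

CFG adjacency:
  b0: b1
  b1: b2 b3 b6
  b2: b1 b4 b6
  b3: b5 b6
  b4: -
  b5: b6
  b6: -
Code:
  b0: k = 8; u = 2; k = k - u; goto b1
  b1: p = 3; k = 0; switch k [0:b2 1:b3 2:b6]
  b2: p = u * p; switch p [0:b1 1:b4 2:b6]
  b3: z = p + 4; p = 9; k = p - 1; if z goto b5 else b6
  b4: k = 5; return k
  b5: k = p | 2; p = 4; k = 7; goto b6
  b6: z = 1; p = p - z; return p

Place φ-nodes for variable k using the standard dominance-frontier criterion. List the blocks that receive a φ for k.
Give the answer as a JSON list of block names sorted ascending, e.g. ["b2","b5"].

idom tree: b1←b0 b2←b1 b3←b1 b4←b2 b5←b3 b6←b1
Dom at joins:
  b1: preds {b0,b2}: {b0} ∩ {b0,b1,b2} = {b0}; idom=b0
  b6: preds {b1,b2,b3,b5}: {b0,b1} ∩ {b0,b1,b2} ∩ {b0,b1,b3} ∩ {b0,b1,b3,b5} = {b0,b1}; idom=b1

DF derivation:
  b1←b0: walk · to b0
  b1←b2: walk b2→b1 to b0
  b6←b1: walk · to b1
  b6←b2: walk b2 to b1
  b6←b3: walk b3 to b1
  b6←b5: walk b5→b3 to b1
  DF(b0)=∅
  DF(b1)={b1}
  DF(b2)={b1,b6}
  DF(b3)={b6}
  DF(b4)=∅
  DF(b5)={b6}
  DF(b6)=∅

φ for k: defs {b0,b1,b3,b4,b5}
  DF⁺ = {b1,b6}

Answer: ["b1", "b6"]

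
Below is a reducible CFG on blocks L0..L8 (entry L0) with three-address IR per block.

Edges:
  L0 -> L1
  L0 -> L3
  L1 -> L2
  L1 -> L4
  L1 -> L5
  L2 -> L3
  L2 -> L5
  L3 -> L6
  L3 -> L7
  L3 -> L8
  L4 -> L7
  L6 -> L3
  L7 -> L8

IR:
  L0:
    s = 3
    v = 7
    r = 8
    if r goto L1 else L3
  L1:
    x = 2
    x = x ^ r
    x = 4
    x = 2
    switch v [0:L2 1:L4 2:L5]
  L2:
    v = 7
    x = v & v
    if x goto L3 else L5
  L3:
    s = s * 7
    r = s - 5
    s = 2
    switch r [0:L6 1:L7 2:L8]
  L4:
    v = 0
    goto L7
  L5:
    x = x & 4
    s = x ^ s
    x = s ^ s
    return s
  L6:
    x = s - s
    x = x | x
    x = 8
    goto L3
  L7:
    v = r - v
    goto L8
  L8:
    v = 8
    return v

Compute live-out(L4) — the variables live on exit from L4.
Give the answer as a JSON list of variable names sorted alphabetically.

Answer: ["r", "v"]

Analysis:
Block summaries:
  L0 def {r,s,v} use ∅
  L1 def {x} use {r,v}
  L2 def {v,x} use ∅
  L3 def {r,s} use {s}
  L4 def {v} use ∅
  L5 def {s,x} use {s,x}
  L6 def {x} use {s}
  L7 def {v} use {r,v}
  L8 def {v} use ∅

Backward fixpoint:
  live L0: ∅→{r,s,v}
  live L1: {r,s,v}→{r,s,x}
  live L2: {s}→{s,v,x}
  live L3: {s,v}→{r,s,v}
  live L4: {r}→{r,v}
  live L5: {s,x}→∅
  live L6: {s,v}→{s,v}
  live L7: {r,v}→∅
  live L8: ∅→∅

live-out(L4) = ["r", "v"]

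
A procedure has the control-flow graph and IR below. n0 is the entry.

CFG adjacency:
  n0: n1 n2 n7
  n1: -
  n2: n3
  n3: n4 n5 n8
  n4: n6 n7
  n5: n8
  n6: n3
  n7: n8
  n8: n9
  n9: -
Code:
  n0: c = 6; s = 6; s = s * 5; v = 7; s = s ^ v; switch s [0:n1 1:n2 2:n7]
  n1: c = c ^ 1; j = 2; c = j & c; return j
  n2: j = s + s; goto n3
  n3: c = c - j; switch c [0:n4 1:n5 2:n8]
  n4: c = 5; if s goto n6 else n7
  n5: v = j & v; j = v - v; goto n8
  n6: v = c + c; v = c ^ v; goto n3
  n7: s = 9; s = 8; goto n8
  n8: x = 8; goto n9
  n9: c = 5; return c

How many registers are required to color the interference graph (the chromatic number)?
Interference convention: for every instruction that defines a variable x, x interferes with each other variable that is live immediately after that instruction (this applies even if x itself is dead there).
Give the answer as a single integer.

Per-block:
  n0: {c,s,v} / ∅
  n1: {c,j} / {c}
  n2: {j} / {s}
  n3: {c} / {c,j}
  n4: {c} / {s}
  n5: {j,v} / {j,v}
  n6: {v} / {c}
  n7: {s} / ∅
  n8: {x} / ∅
  n9: {c} / ∅

Liveness:
  live n0: ∅→{c,s,v}
  live n1: {c}→∅
  live n2: {c,s,v}→{c,j,s,v}
  live n3: {c,j,s,v}→{j,s,v}
  live n4: {j,s}→{c,j,s}
  live n5: {j,v}→∅
  live n6: {c,j,s}→{c,j,s,v}
  live n7: ∅→∅
  live n8: ∅→∅
  live n9: ∅→∅

Interference:
  c — {j,s,v}
  j — {c,s,v}
  s — {c,j,v}
  v — {c,j,s}
  x — ∅

Colouring:
  clique {c,j,s,v} ⇒ need ≥ 4
  4-colouring: R0={c,x}  R1={j}  R2={s}  R3={v}
  χ = 4

Answer: 4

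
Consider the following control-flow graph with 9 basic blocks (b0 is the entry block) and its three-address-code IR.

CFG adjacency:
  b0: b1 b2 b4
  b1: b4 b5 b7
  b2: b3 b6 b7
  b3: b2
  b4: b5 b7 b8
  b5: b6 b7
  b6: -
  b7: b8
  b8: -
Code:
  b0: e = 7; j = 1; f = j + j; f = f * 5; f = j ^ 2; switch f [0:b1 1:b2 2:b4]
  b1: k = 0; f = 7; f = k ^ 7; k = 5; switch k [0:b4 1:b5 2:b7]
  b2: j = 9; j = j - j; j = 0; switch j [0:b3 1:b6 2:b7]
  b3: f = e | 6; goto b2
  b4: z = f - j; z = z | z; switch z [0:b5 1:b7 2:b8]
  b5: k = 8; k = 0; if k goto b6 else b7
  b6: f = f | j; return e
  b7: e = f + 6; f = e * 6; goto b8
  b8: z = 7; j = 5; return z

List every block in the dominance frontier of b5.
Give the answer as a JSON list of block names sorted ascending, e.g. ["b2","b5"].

Answer: ["b6", "b7"]

Working:
idom tree: b1←b0 b2←b0 b3←b2 b4←b0 b5←b0 b6←b0 b7←b0 b8←b0
Join-block Dom:
  b2: preds {b0,b3}: {b0} ∩ {b0,b2,b3} = {b0}; idom=b0
  b4: preds {b0,b1}: {b0} ∩ {b0,b1} = {b0}; idom=b0
  b5: preds {b1,b4}: {b0,b1} ∩ {b0,b4} = {b0}; idom=b0
  b6: preds {b2,b5}: {b0,b2} ∩ {b0,b5} = {b0}; idom=b0
  b7: preds {b1,b2,b4,b5}: {b0,b1} ∩ {b0,b2} ∩ {b0,b4} ∩ {b0,b5} = {b0}; idom=b0
  b8: preds {b4,b7}: {b0,b4} ∩ {b0,b7} = {b0}; idom=b0

DF derivation:
  join b2 pred b0: · stop@b0
  join b2 pred b3: b3→b2 stop@b0
  join b4 pred b0: · stop@b0
  join b4 pred b1: b1 stop@b0
  join b5 pred b1: b1 stop@b0
  join b5 pred b4: b4 stop@b0
  join b6 pred b2: b2 stop@b0
  join b6 pred b5: b5 stop@b0
  join b7 pred b1: b1 stop@b0
  join b7 pred b2: b2 stop@b0
  join b7 pred b4: b4 stop@b0
  join b7 pred b5: b5 stop@b0
  join b8 pred b4: b4 stop@b0
  join b8 pred b7: b7 stop@b0
  DF(b0)=∅
  DF(b1)={b4,b5,b7}
  DF(b2)={b2,b6,b7}
  DF(b3)={b2}
  DF(b4)={b5,b7,b8}
  DF(b5)={b6,b7}
  DF(b6)=∅
  DF(b7)={b8}
  DF(b8)=∅

DF(b5) = ["b6", "b7"]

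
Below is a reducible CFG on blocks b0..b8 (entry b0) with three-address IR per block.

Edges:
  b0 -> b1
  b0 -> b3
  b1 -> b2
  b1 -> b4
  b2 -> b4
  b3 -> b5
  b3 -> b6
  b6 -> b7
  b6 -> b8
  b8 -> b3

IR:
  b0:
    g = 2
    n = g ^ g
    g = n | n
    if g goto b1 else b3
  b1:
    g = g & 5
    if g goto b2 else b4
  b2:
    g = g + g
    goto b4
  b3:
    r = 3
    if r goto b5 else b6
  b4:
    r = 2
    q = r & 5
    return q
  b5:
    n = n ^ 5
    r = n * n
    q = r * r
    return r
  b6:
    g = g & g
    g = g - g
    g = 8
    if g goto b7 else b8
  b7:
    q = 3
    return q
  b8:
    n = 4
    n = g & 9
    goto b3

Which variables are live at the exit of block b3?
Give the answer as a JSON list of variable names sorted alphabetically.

def/use:
  b0 def {g,n} use ∅
  b1 def {g} use {g}
  b2 def {g} use {g}
  b3 def {r} use ∅
  b4 def {q,r} use ∅
  b5 def {n,q,r} use {n}
  b6 def {g} use {g}
  b7 def {q} use ∅
  b8 def {n} use {g}

Backward fixpoint:
  live b0: ∅→{g,n}
  live b1: {g}→{g}
  live b2: {g}→∅
  live b3: {g,n}→{g,n}
  live b4: ∅→∅
  live b5: {n}→∅
  live b6: {g}→{g}
  live b7: ∅→∅
  live b8: {g}→{g,n}

live-out(b3) = ["g", "n"]

Answer: ["g", "n"]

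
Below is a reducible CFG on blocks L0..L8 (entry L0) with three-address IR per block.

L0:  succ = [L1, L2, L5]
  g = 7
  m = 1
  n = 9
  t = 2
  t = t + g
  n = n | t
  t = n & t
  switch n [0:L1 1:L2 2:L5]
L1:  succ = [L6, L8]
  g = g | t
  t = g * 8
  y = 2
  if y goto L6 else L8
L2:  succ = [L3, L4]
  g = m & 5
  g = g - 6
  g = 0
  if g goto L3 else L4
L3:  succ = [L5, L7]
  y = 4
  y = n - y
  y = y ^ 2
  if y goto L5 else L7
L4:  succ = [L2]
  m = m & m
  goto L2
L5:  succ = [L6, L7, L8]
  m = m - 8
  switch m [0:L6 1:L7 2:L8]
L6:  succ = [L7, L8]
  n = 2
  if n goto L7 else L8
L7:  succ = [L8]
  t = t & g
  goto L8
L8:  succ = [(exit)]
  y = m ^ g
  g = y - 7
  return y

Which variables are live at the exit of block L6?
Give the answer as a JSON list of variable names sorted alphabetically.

Answer: ["g", "m", "t"]

Derivation:
Per-block:
  L0: def={g,m,n,t} ue=∅
  L1: def={g,t,y} ue={g,t}
  L2: def={g} ue={m}
  L3: def={y} ue={n}
  L4: def={m} ue={m}
  L5: def={m} ue={m}
  L6: def={n} ue=∅
  L7: def={t} ue={g,t}
  L8: def={g,y} ue={g,m}

Backward fixpoint:
  live L0: ∅→{g,m,n,t}
  live L1: {g,m,t}→{g,m,t}
  live L2: {m,n,t}→{g,m,n,t}
  live L3: {g,m,n,t}→{g,m,t}
  live L4: {m,n,t}→{m,n,t}
  live L5: {g,m,t}→{g,m,t}
  live L6: {g,m,t}→{g,m,t}
  live L7: {g,m,t}→{g,m}
  live L8: {g,m}→∅

live-out(L6) = ["g", "m", "t"]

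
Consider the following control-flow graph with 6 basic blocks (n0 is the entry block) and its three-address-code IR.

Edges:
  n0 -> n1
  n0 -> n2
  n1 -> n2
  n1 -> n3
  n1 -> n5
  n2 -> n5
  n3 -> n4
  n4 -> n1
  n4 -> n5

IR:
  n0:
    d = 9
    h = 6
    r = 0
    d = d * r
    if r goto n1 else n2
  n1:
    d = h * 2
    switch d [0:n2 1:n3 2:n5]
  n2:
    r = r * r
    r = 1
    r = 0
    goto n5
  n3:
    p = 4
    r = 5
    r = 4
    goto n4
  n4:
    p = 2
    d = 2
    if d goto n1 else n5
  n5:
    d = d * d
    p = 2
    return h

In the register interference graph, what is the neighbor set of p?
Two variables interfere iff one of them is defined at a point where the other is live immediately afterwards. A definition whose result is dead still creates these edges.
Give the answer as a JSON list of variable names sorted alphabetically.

Answer: ["h", "r"]

Analysis:
Per-block:
  n0: def={d,h,r} ue=∅
  n1: def={d} ue={h}
  n2: def={r} ue={r}
  n3: def={p,r} ue=∅
  n4: def={d,p} ue=∅
  n5: def={d,p} ue={d,h}

Liveness:
  n0: in=∅ out={d,h,r}
  n1: in={h,r} out={d,h,r}
  n2: in={d,h,r} out={d,h}
  n3: in={h} out={h,r}
  n4: in={h,r} out={d,h,r}
  n5: in={d,h} out=∅

Interference:
  d — {h,r}
  h — {d,p,r}
  p — {h,r}
  r — {d,h,p}

N(p) = ["h", "r"]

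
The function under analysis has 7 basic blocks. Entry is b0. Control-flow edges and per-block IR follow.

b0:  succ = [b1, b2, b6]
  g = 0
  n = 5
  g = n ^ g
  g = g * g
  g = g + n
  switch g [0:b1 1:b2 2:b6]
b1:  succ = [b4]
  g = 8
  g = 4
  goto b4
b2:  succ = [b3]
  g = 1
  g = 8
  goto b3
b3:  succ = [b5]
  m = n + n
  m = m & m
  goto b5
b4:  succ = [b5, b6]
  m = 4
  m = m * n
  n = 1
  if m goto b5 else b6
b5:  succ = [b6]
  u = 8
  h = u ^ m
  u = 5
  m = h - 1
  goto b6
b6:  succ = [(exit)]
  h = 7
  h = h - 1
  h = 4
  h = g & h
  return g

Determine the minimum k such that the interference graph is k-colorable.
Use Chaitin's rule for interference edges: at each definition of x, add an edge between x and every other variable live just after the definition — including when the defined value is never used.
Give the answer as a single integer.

Answer: 3

Working:
Per-block:
  b0: def={g,n} ue=∅
  b1: def={g} ue=∅
  b2: def={g} ue=∅
  b3: def={m} ue={n}
  b4: def={m,n} ue={n}
  b5: def={h,m,u} ue={m}
  b6: def={h} ue={g}

Liveness:
  live b0: ∅→{g,n}
  live b1: {n}→{g,n}
  live b2: {n}→{g,n}
  live b3: {g,n}→{g,m}
  live b4: {g,n}→{g,m}
  live b5: {g,m}→{g}
  live b6: {g}→∅

Interference:
  g: {h,m,n,u}
  h: {g,u}
  m: {g,n,u}
  n: {g,m}
  u: {g,h,m}

Registers:
  clique {g,h,u} ⇒ need ≥ 3
  assign g→R0 h→R1 m→R1 n→R2 u→R2 — no edge inside a register ⇒ χ ≤ 3
  χ = 3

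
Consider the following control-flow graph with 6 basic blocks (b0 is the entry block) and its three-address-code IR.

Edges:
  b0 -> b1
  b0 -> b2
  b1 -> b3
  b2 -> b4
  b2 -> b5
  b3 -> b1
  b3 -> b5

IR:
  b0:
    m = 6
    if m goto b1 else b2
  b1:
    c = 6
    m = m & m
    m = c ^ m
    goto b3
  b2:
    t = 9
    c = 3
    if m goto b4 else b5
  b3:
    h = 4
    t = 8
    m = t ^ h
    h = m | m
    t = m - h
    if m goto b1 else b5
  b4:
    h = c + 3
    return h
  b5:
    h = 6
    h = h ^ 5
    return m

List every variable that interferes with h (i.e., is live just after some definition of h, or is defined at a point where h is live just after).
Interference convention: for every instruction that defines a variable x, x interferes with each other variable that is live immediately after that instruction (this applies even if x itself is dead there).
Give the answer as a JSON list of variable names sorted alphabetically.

Answer: ["m", "t"]

Derivation:
Per-block:
  b0 def {m} use ∅
  b1 def {c,m} use {m}
  b2 def {c,t} use {m}
  b3 def {h,m,t} use ∅
  b4 def {h} use {c}
  b5 def {h} use {m}

Liveness:
  live b0: ∅→{m}
  live b1: {m}→∅
  live b2: {m}→{c,m}
  live b3: ∅→{m}
  live b4: {c}→∅
  live b5: {m}→∅

Interference:
  c — {m}
  h — {m,t}
  m — {c,h,t}
  t — {h,m}

N(h) = ["m", "t"]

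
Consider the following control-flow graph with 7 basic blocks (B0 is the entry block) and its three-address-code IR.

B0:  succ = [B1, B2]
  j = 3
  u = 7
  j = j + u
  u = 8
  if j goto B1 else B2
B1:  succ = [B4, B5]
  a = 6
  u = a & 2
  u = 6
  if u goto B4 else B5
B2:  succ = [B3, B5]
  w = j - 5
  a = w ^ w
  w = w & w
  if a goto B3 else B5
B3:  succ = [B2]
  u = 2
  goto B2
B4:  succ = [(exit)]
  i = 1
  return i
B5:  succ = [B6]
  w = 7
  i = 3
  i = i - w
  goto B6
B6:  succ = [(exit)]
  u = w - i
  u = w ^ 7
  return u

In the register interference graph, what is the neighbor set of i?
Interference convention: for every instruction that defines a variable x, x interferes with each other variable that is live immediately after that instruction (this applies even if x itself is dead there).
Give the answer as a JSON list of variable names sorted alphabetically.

Answer: ["w"]

Working:
def/use:
  B0: def={j,u} ue=∅
  B1: def={a,u} ue=∅
  B2: def={a,w} ue={j}
  B3: def={u} ue=∅
  B4: def={i} ue=∅
  B5: def={i,w} ue=∅
  B6: def={u} ue={i,w}

Live sets:
  B0 li=∅ lo={j}
  B1 li=∅ lo=∅
  B2 li={j} lo={j}
  B3 li={j} lo={j}
  B4 li=∅ lo=∅
  B5 li=∅ lo={i,w}
  B6 li={i,w} lo=∅

Conflict graph:
  a↔{j,w}
  i↔{w}
  j↔{a,u,w}
  u↔{j,w}
  w↔{a,i,j,u}

N(i) = ["w"]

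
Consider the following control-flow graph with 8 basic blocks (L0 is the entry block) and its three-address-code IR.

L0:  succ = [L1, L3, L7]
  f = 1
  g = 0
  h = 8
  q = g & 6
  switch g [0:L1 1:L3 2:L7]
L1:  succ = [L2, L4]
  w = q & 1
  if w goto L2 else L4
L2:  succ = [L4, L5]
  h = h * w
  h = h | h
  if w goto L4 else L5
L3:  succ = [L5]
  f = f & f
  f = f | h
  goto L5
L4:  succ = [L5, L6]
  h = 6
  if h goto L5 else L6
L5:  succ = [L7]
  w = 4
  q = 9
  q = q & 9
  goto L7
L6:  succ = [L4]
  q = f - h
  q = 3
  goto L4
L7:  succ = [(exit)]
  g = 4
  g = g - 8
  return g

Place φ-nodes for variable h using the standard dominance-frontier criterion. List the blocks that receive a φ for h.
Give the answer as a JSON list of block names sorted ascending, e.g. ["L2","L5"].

idom tree: L1←L0 L2←L1 L3←L0 L4←L1 L5←L0 L6←L4 L7←L0
Dom at joins:
  L4: preds {L1,L2,L6}: {L0,L1} ∩ {L0,L1,L2} ∩ {L0,L1,L4,L6} = {L0,L1}; idom=L1
  L5: preds {L2,L3,L4}: {L0,L1,L2} ∩ {L0,L3} ∩ {L0,L1,L4} = {L0}; idom=L0
  L7: preds {L0,L5}: {L0} ∩ {L0,L5} = {L0}; idom=L0

DF walk-up:
  L4←L1: walk · to L1
  L4←L2: walk L2 to L1
  L4←L6: walk L6→L4 to L1
  L5←L2: walk L2→L1 to L0
  L5←L3: walk L3 to L0
  L5←L4: walk L4→L1 to L0
  L7←L0: walk · to L0
  L7←L5: walk L5 to L0
  DF(L0)=∅
  DF(L1)={L5}
  DF(L2)={L4,L5}
  DF(L3)={L5}
  DF(L4)={L4,L5}
  DF(L5)={L7}
  DF(L6)={L4}
  DF(L7)=∅

φ for h: defs {L0,L2,L4}
  DF⁺ = {L4,L5,L7}

Answer: ["L4", "L5", "L7"]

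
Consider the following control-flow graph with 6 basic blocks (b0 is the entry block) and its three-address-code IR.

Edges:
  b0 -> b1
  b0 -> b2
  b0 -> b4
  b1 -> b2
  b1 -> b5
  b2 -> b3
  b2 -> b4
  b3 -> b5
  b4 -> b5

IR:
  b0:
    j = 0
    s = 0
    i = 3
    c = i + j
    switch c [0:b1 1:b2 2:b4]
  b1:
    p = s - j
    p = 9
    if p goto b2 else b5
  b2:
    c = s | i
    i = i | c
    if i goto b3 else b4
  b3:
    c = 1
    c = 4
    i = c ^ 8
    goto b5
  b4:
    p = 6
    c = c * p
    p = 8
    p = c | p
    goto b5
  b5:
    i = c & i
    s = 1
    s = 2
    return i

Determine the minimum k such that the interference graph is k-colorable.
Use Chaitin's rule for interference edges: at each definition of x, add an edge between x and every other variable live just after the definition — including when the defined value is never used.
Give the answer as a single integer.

Per-block:
  b0 def {c,i,j,s} use ∅
  b1 def {p} use {j,s}
  b2 def {c,i} use {i,s}
  b3 def {c,i} use ∅
  b4 def {c,p} use {c}
  b5 def {i,s} use {c,i}

Live sets:
  b0 li=∅ lo={c,i,j,s}
  b1 li={c,i,j,s} lo={c,i,s}
  b2 li={i,s} lo={c,i}
  b3 li=∅ lo={c,i}
  b4 li={c,i} lo={c,i}
  b5 li={c,i} lo=∅

Interference:
  c: {i,j,p,s}
  i: {c,j,p,s}
  j: {c,i,s}
  p: {c,i,s}
  s: {c,i,j,p}

Registers:
  lower bound: {c,i,j,s} mutually conflict ⇒ χ ≥ 4
  assign c→r0 i→r1 j→r3 p→r3 s→r2 — no edge inside a register ⇒ χ ≤ 4
  χ = 4

Answer: 4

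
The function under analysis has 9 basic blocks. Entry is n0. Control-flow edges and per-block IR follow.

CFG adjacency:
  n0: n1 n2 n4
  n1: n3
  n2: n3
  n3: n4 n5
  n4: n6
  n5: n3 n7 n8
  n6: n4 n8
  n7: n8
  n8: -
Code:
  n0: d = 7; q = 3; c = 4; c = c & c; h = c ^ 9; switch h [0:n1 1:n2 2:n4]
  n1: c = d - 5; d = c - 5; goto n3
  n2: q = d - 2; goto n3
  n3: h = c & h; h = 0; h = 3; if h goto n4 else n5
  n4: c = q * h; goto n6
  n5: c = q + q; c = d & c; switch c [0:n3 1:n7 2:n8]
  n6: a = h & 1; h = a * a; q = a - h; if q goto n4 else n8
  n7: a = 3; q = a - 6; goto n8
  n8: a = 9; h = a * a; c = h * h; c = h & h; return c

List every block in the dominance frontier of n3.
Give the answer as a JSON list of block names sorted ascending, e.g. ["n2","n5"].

Answer: ["n3", "n4", "n8"]

Working:
idom tree: n1←n0 n2←n0 n3←n0 n4←n0 n5←n3 n6←n4 n7←n5 n8←n0
Dom∩ at merges:
  n3: preds {n1,n2,n5}: {n0,n1} ∩ {n0,n2} ∩ {n0,n3,n5} = {n0}; idom=n0
  n4: preds {n0,n3,n6}: {n0} ∩ {n0,n3} ∩ {n0,n4,n6} = {n0}; idom=n0
  n8: preds {n5,n6,n7}: {n0,n3,n5} ∩ {n0,n4,n6} ∩ {n0,n3,n5,n7} = {n0}; idom=n0

DF walk-up:
  n3←n1: walk n1 to n0
  n3←n2: walk n2 to n0
  n3←n5: walk n5→n3 to n0
  n4←n0: walk · to n0
  n4←n3: walk n3 to n0
  n4←n6: walk n6→n4 to n0
  n8←n5: walk n5→n3 to n0
  n8←n6: walk n6→n4 to n0
  n8←n7: walk n7→n5→n3 to n0
  DF(n0)=∅
  DF(n1)={n3}
  DF(n2)={n3}
  DF(n3)={n3,n4,n8}
  DF(n4)={n4,n8}
  DF(n5)={n3,n8}
  DF(n6)={n4,n8}
  DF(n7)={n8}
  DF(n8)=∅

DF(n3) = ["n3", "n4", "n8"]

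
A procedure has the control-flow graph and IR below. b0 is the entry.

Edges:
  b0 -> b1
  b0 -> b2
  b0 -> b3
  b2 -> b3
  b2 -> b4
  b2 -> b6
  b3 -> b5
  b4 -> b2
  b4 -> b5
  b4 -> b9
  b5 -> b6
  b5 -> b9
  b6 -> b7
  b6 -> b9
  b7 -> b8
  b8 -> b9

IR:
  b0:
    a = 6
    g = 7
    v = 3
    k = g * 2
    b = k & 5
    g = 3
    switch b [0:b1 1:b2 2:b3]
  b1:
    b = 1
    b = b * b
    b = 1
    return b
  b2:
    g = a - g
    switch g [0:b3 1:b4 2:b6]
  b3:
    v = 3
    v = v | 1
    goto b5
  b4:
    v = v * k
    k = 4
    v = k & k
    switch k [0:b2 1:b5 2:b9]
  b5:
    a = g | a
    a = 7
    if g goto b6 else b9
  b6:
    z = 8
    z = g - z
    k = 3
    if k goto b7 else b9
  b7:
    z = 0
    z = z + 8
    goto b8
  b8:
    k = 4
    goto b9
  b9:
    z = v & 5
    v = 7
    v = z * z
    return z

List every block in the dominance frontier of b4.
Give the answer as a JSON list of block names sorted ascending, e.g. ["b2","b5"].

idom tree: b1←b0 b2←b0 b3←b0 b4←b2 b5←b0 b6←b0 b7←b6 b8←b7 b9←b0
Join-block Dom:
  b2: preds {b0,b4}: {b0} ∩ {b0,b2,b4} = {b0}; idom=b0
  b3: preds {b0,b2}: {b0} ∩ {b0,b2} = {b0}; idom=b0
  b5: preds {b3,b4}: {b0,b3} ∩ {b0,b2,b4} = {b0}; idom=b0
  b6: preds {b2,b5}: {b0,b2} ∩ {b0,b5} = {b0}; idom=b0
  b9: preds {b4,b5,b6,b8}: {b0,b2,b4} ∩ {b0,b5} ∩ {b0,b6} ∩ {b0,b6,b7,b8} = {b0}; idom=b0

Frontier:
  b2←b0: walk · to b0
  b2←b4: walk b4→b2 to b0
  b3←b0: walk · to b0
  b3←b2: walk b2 to b0
  b5←b3: walk b3 to b0
  b5←b4: walk b4→b2 to b0
  b6←b2: walk b2 to b0
  b6←b5: walk b5 to b0
  b9←b4: walk b4→b2 to b0
  b9←b5: walk b5 to b0
  b9←b6: walk b6 to b0
  b9←b8: walk b8→b7→b6 to b0
  DF(b0)=∅
  DF(b1)=∅
  DF(b2)={b2,b3,b5,b6,b9}
  DF(b3)={b5}
  DF(b4)={b2,b5,b9}
  DF(b5)={b6,b9}
  DF(b6)={b9}
  DF(b7)={b9}
  DF(b8)={b9}
  DF(b9)=∅

DF(b4) = ["b2", "b5", "b9"]

Answer: ["b2", "b5", "b9"]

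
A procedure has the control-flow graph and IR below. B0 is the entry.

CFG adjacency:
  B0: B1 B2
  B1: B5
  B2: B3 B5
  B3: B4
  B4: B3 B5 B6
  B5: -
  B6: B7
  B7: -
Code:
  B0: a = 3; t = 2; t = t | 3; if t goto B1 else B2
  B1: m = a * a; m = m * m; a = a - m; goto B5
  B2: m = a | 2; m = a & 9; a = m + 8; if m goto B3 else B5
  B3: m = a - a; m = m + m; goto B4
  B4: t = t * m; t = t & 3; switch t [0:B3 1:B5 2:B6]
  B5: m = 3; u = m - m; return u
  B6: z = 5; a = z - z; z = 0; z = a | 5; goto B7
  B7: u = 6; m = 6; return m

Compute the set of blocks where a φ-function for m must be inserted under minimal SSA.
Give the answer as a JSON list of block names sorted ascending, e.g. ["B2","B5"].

idom tree: B1←B0 B2←B0 B3←B2 B4←B3 B5←B0 B6←B4 B7←B6
Dom∩ at merges:
  B3: preds {B2,B4}: {B0,B2} ∩ {B0,B2,B3,B4} = {B0,B2}; idom=B2
  B5: preds {B1,B2,B4}: {B0,B1} ∩ {B0,B2} ∩ {B0,B2,B3,B4} = {B0}; idom=B0

DF derivation:
  join B3 pred B2: · stop@B2
  join B3 pred B4: B4→B3 stop@B2
  join B5 pred B1: B1 stop@B0
  join B5 pred B2: B2 stop@B0
  join B5 pred B4: B4→B3→B2 stop@B0
  B0 → ∅
  B1 → {B5}
  B2 → {B5}
  B3 → {B3,B5}
  B4 → {B3,B5}
  B5 → ∅
  B6 → ∅
  B7 → ∅

φ for m: defs {B1,B2,B3,B5,B7}
  DF⁺ = {B3,B5}

Answer: ["B3", "B5"]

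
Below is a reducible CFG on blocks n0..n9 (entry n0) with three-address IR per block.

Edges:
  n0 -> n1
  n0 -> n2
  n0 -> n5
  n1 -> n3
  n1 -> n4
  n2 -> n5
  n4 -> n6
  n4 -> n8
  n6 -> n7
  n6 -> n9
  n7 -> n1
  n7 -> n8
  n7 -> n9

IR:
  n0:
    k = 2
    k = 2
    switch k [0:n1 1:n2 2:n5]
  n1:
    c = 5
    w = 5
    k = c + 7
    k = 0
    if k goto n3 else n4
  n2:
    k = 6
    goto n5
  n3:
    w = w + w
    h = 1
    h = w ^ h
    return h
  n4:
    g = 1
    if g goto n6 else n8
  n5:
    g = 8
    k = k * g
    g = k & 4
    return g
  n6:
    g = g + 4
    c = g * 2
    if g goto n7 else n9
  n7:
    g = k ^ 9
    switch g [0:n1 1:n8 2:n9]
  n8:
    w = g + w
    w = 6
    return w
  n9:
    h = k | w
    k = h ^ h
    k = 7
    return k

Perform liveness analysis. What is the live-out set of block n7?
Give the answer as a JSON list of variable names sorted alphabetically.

Block summaries:
  n0 def {k} use ∅
  n1 def {c,k,w} use ∅
  n2 def {k} use ∅
  n3 def {h,w} use {w}
  n4 def {g} use ∅
  n5 def {g,k} use {k}
  n6 def {c,g} use {g}
  n7 def {g} use {k}
  n8 def {w} use {g,w}
  n9 def {h,k} use {k,w}

Liveness:
  live n0: ∅→{k}
  live n1: ∅→{k,w}
  live n2: ∅→{k}
  live n3: {w}→∅
  live n4: {k,w}→{g,k,w}
  live n5: {k}→∅
  live n6: {g,k,w}→{k,w}
  live n7: {k,w}→{g,k,w}
  live n8: {g,w}→∅
  live n9: {k,w}→∅

live-out(n7) = ["g", "k", "w"]

Answer: ["g", "k", "w"]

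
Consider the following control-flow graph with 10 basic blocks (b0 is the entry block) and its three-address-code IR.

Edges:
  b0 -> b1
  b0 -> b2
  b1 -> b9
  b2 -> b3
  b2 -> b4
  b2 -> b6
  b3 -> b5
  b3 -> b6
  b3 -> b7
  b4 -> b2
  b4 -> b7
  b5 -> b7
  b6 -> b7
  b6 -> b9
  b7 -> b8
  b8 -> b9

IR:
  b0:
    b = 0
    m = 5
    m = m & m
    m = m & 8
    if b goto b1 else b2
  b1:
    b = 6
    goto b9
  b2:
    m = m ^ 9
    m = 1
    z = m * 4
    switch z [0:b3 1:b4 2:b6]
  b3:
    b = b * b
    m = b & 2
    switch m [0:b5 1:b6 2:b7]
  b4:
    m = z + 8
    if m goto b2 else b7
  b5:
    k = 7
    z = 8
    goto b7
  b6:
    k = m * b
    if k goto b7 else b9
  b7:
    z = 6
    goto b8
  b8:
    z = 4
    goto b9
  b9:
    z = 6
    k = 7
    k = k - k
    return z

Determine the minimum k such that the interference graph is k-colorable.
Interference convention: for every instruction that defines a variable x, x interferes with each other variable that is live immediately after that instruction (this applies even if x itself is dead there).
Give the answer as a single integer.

Per-block:
  b0 def {b,m} use ∅
  b1 def {b} use ∅
  b2 def {m,z} use {m}
  b3 def {b,m} use {b}
  b4 def {m} use {z}
  b5 def {k,z} use ∅
  b6 def {k} use {b,m}
  b7 def {z} use ∅
  b8 def {z} use ∅
  b9 def {k,z} use ∅

Live sets:
  b0 li=∅ lo={b,m}
  b1 li=∅ lo=∅
  b2 li={b,m} lo={b,m,z}
  b3 li={b} lo={b,m}
  b4 li={b,z} lo={b,m}
  b5 li=∅ lo=∅
  b6 li={b,m} lo=∅
  b7 li=∅ lo=∅
  b8 li=∅ lo=∅
  b9 li=∅ lo=∅

Conflict graph:
  b: {m,z}
  k: {z}
  m: {b,z}
  z: {b,k,m}

Registers:
  lower bound: {b,m,z} mutually conflict ⇒ χ ≥ 3
  3-colouring: c0={z}  c1={b,k}  c2={m}
  χ = 3

Answer: 3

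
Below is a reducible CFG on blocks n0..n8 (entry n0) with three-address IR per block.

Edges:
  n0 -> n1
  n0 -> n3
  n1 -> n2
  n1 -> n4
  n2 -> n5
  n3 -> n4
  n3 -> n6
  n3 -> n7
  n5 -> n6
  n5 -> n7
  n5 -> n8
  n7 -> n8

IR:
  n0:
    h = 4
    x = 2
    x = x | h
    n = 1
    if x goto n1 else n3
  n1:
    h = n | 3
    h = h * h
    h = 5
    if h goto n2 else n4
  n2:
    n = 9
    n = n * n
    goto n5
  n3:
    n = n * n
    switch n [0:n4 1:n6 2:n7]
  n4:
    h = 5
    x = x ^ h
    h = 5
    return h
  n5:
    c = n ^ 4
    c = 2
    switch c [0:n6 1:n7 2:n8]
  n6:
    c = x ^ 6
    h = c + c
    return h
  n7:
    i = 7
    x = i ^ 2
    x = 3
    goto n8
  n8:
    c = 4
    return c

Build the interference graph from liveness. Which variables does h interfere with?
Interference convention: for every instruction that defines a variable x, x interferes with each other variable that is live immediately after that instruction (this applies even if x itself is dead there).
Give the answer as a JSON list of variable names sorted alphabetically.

Block summaries:
  n0 def {h,n,x} use ∅
  n1 def {h} use {n}
  n2 def {n} use ∅
  n3 def {n} use {n}
  n4 def {h,x} use {x}
  n5 def {c} use {n}
  n6 def {c,h} use {x}
  n7 def {i,x} use ∅
  n8 def {c} use ∅

Liveness:
  n0: in=∅ out={n,x}
  n1: in={n,x} out={x}
  n2: in={x} out={n,x}
  n3: in={n,x} out={x}
  n4: in={x} out=∅
  n5: in={n,x} out={x}
  n6: in={x} out=∅
  n7: in=∅ out=∅
  n8: in=∅ out=∅

Interfere edges:
  c: {x}
  h: {x}
  i: ∅
  n: {x}
  x: {c,h,n}

N(h) = ["x"]

Answer: ["x"]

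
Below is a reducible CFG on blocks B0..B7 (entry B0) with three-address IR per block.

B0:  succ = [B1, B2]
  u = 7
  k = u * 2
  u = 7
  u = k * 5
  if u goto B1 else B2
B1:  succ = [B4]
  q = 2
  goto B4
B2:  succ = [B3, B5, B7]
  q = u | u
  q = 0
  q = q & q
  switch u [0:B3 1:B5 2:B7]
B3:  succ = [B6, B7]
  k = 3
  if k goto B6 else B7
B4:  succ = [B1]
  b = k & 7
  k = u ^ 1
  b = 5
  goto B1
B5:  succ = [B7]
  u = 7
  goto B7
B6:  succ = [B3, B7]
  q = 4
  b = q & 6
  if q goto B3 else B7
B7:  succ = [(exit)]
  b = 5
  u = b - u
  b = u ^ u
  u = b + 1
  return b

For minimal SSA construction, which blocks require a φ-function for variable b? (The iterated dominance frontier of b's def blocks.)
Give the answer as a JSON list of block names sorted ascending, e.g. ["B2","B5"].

idom tree: B1←B0 B2←B0 B3←B2 B4←B1 B5←B2 B6←B3 B7←B2
Join-block Dom:
  B1: preds {B0,B4}: {B0} ∩ {B0,B1,B4} = {B0}; idom=B0
  B3: preds {B2,B6}: {B0,B2} ∩ {B0,B2,B3,B6} = {B0,B2}; idom=B2
  B7: preds {B2,B3,B5,B6}: {B0,B2} ∩ {B0,B2,B3} ∩ {B0,B2,B5} ∩ {B0,B2,B3,B6} = {B0,B2}; idom=B2

Frontier:
  B1←B0: walk · to B0
  B1←B4: walk B4→B1 to B0
  B3←B2: walk · to B2
  B3←B6: walk B6→B3 to B2
  B7←B2: walk · to B2
  B7←B3: walk B3 to B2
  B7←B5: walk B5 to B2
  B7←B6: walk B6→B3 to B2
  B0 → ∅
  B1 → {B1}
  B2 → ∅
  B3 → {B3,B7}
  B4 → {B1}
  B5 → {B7}
  B6 → {B3,B7}
  B7 → ∅

φ for b: defs {B4,B6,B7}
  DF⁺ = {B1,B3,B7}

Answer: ["B1", "B3", "B7"]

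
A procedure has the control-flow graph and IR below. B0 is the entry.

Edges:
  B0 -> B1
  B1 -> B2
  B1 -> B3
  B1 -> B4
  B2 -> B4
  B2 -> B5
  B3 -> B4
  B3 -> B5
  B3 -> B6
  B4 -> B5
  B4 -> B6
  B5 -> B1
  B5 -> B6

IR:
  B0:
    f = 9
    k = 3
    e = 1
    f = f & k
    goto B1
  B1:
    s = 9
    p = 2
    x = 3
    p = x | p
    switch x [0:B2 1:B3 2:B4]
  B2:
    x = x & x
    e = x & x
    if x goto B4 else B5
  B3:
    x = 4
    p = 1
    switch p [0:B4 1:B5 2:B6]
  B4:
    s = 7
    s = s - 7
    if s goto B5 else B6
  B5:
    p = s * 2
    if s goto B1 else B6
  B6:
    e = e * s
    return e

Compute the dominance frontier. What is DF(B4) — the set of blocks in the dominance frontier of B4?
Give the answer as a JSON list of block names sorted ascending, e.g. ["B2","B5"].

Answer: ["B5", "B6"]

Analysis:
idom tree: B1←B0 B2←B1 B3←B1 B4←B1 B5←B1 B6←B1
Join-block Dom:
  B1: preds {B0,B5}: {B0} ∩ {B0,B1,B5} = {B0}; idom=B0
  B4: preds {B1,B2,B3}: {B0,B1} ∩ {B0,B1,B2} ∩ {B0,B1,B3} = {B0,B1}; idom=B1
  B5: preds {B2,B3,B4}: {B0,B1,B2} ∩ {B0,B1,B3} ∩ {B0,B1,B4} = {B0,B1}; idom=B1
  B6: preds {B3,B4,B5}: {B0,B1,B3} ∩ {B0,B1,B4} ∩ {B0,B1,B5} = {B0,B1}; idom=B1

Frontier:
  join B1 pred B0: · stop@B0
  join B1 pred B5: B5→B1 stop@B0
  join B4 pred B1: · stop@B1
  join B4 pred B2: B2 stop@B1
  join B4 pred B3: B3 stop@B1
  join B5 pred B2: B2 stop@B1
  join B5 pred B3: B3 stop@B1
  join B5 pred B4: B4 stop@B1
  join B6 pred B3: B3 stop@B1
  join B6 pred B4: B4 stop@B1
  join B6 pred B5: B5 stop@B1
  B0 → ∅
  B1 → {B1}
  B2 → {B4,B5}
  B3 → {B4,B5,B6}
  B4 → {B5,B6}
  B5 → {B1,B6}
  B6 → ∅

DF(B4) = ["B5", "B6"]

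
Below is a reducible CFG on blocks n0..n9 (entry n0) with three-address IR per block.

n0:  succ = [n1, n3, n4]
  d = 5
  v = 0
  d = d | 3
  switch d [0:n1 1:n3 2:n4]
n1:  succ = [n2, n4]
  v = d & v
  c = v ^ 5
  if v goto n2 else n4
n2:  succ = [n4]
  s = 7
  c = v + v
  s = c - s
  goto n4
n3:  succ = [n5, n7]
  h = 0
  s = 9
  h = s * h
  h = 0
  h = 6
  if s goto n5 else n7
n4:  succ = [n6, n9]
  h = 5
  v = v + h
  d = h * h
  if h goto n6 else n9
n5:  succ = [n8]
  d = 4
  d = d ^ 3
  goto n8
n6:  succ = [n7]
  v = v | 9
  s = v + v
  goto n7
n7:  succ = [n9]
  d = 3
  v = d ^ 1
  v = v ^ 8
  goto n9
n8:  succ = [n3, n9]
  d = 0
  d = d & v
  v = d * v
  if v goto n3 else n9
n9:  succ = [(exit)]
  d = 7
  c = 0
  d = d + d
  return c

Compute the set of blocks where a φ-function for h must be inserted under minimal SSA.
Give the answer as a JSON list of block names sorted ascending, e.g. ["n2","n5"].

Answer: ["n3", "n7", "n9"]

Derivation:
idom tree: n1←n0 n2←n1 n3←n0 n4←n0 n5←n3 n6←n4 n7←n0 n8←n5 n9←n0
Join-block Dom:
  n3: preds {n0,n8}: {n0} ∩ {n0,n3,n5,n8} = {n0}; idom=n0
  n4: preds {n0,n1,n2}: {n0} ∩ {n0,n1} ∩ {n0,n1,n2} = {n0}; idom=n0
  n7: preds {n3,n6}: {n0,n3} ∩ {n0,n4,n6} = {n0}; idom=n0
  n9: preds {n4,n7,n8}: {n0,n4} ∩ {n0,n7} ∩ {n0,n3,n5,n8} = {n0}; idom=n0

Frontier:
  join n3 pred n0: · stop@n0
  join n3 pred n8: n8→n5→n3 stop@n0
  join n4 pred n0: · stop@n0
  join n4 pred n1: n1 stop@n0
  join n4 pred n2: n2→n1 stop@n0
  join n7 pred n3: n3 stop@n0
  join n7 pred n6: n6→n4 stop@n0
  join n9 pred n4: n4 stop@n0
  join n9 pred n7: n7 stop@n0
  join n9 pred n8: n8→n5→n3 stop@n0
  n0 → ∅
  n1 → {n4}
  n2 → {n4}
  n3 → {n3,n7,n9}
  n4 → {n7,n9}
  n5 → {n3,n9}
  n6 → {n7}
  n7 → {n9}
  n8 → {n3,n9}
  n9 → ∅

φ for h: defs {n3,n4}
  DF⁺ = {n3,n7,n9}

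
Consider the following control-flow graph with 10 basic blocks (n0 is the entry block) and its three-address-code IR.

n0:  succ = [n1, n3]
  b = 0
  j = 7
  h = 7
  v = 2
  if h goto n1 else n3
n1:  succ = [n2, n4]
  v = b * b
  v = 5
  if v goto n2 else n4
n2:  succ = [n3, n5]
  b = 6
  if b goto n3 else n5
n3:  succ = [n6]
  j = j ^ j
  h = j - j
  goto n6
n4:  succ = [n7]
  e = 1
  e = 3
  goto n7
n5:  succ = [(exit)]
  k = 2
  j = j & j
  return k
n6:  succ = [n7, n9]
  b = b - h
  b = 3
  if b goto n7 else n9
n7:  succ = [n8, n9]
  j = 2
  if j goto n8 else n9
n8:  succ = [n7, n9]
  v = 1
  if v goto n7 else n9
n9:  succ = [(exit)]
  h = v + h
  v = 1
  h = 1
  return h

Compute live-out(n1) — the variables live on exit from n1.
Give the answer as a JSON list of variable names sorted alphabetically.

Answer: ["h", "j", "v"]

Derivation:
def/use:
  n0 def {b,h,j,v} use ∅
  n1 def {v} use {b}
  n2 def {b} use ∅
  n3 def {h,j} use {j}
  n4 def {e} use ∅
  n5 def {j,k} use {j}
  n6 def {b} use {b,h}
  n7 def {j} use ∅
  n8 def {v} use ∅
  n9 def {h,v} use {h,v}

Liveness:
  n0 li=∅ lo={b,h,j,v}
  n1 li={b,h,j} lo={h,j,v}
  n2 li={j,v} lo={b,j,v}
  n3 li={b,j,v} lo={b,h,v}
  n4 li={h,v} lo={h,v}
  n5 li={j} lo=∅
  n6 li={b,h,v} lo={h,v}
  n7 li={h,v} lo={h,v}
  n8 li={h} lo={h,v}
  n9 li={h,v} lo=∅

live-out(n1) = ["h", "j", "v"]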